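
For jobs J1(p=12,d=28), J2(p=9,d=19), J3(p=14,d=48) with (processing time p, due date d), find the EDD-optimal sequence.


EDD: sort by earliest due date
  J2: d=19, p=9
  J1: d=28, p=12
  J3: d=48, p=14
Order: J2 → J1 → J3


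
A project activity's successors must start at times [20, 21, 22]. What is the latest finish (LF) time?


LF = min of all successor start times
Successors start at: [20, 21, 22]
LF = min(20, 21, 22)
= 20


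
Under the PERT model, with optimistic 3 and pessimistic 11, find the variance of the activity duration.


σ² = ((p - o) / 6)² = (p - o)² / 36
= (11 - 3)² / 36
= 8² / 36
= 64 / 36
= 1.7778


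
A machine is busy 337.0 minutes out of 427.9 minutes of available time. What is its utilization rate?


Utilization = busy / total × 100
= 337.0 / 427.9 × 100
= 78.8%


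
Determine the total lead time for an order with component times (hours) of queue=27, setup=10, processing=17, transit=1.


Lead time = queue + setup + processing + transit
= 27 + 10 + 17 + 1
= 55 hours


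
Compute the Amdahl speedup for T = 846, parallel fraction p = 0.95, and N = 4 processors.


Amdahl's law: T_p = T × ((1-p) + p/N)
= 846 × ((1-0.95) + 0.95/4)
= 846 × (0.05 + 0.2375)
= 846 × 0.2875
= 243.23
Speedup = 846/243.23
= 3.48×


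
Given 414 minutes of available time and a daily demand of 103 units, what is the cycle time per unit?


Cycle time = available time / demand
= 414 / 103
= 4.02 min/unit


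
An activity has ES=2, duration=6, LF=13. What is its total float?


EF = ES + duration = 2 + 6 = 8
LS = LF - duration = 13 - 6 = 7
Total Float = LF - EF = 13 - 8
(or LS - ES = 7 - 2)
= 5


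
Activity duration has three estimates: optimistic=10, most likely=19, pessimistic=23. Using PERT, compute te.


te = (o + 4m + p) / 6
= (10 + 4×19 + 23) / 6
= (10 + 76 + 23) / 6
= 109 / 6
= 18.17


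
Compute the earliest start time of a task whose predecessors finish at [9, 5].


ES = max of all predecessor completion times
Predecessors: [9, 5]
ES = max(9, 5)
= 9


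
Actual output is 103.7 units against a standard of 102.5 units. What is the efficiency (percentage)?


Efficiency = (actual / standard) × 100
= (103.7 / 102.5) × 100
= 101.2%


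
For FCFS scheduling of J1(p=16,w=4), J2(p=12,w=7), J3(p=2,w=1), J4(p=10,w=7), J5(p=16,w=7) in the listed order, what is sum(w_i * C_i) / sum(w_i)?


Completion times:
  J1: C=16, w×C=4×16=64
  J2: C=28, w×C=7×28=196
  J3: C=30, w×C=1×30=30
  J4: C=40, w×C=7×40=280
  J5: C=56, w×C=7×56=392
Sum w×C = 962
Sum w = 26
Weighted avg = 962/26
= 37.00


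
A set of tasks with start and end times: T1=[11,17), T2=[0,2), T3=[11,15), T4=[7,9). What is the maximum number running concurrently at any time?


Check each time point for overlaps:
  t=11: 2 tasks active (T1, T3)
Max concurrent = 2


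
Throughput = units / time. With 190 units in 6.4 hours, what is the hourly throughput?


Throughput = units / time
= 190 / 6.4
= 29.7 units/hour


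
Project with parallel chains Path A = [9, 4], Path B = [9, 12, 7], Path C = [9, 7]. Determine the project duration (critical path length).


Path A: 9 + 4 = 13
Path B: 9 + 12 + 7 = 28
Path C: 9 + 7 = 16
Critical path = longest = max(13, 28, 16)
= 28 (Path B)


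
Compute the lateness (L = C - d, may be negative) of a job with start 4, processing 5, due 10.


Completion = 4 + 5 = 9
Lateness = C - d = 9 - 10
= -1


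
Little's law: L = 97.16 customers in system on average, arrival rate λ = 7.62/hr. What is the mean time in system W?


Little's law: L = λW → W = L / λ
= 97.16 / 7.62
= 12.75 hours


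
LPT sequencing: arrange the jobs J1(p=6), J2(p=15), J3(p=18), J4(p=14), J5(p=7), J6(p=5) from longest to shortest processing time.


LPT: sort by longest processing time first
  J3: p=18
  J2: p=15
  J4: p=14
  J5: p=7
  J1: p=6
  J6: p=5
Order: J3 → J2 → J4 → J5 → J1 → J6


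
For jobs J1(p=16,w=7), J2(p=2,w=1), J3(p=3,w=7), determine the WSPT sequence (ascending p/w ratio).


WSPT (Smith's rule): sort by p/w ascending
  J3: p/w = 3/7 = 0.429
  J2: p/w = 2/1 = 2.000
  J1: p/w = 16/7 = 2.286
Order: J3 → J2 → J1


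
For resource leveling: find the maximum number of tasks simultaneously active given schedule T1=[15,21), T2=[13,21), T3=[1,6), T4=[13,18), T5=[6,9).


Check each time point for overlaps:
  t=15: 3 tasks active (T1, T2, T4)
Max concurrent = 3


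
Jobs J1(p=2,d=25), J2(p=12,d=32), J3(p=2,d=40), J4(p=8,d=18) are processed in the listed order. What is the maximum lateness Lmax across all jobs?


Lateness per job (L = C - d):
  J1: C=2, d=25, L=-23
  J2: C=14, d=32, L=-18
  J3: C=16, d=40, L=-24
  J4: C=24, d=18, L=6
Lmax = max(-23, -18, -24, 6)
= 6


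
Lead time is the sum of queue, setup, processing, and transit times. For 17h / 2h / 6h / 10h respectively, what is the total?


Lead time = queue + setup + processing + transit
= 17 + 2 + 6 + 10
= 35 hours


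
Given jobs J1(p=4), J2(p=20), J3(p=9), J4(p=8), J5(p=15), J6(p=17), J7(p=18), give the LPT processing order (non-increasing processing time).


LPT: sort by longest processing time first
  J2: p=20
  J7: p=18
  J6: p=17
  J5: p=15
  J3: p=9
  J4: p=8
  J1: p=4
Order: J2 → J7 → J6 → J5 → J3 → J4 → J1


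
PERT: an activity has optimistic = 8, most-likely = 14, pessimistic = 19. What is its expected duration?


te = (o + 4m + p) / 6
= (8 + 4×14 + 19) / 6
= (8 + 56 + 19) / 6
= 83 / 6
= 13.83


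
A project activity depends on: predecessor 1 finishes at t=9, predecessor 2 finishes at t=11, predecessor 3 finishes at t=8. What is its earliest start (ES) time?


ES = max of all predecessor completion times
Predecessors: [9, 11, 8]
ES = max(9, 11, 8)
= 11


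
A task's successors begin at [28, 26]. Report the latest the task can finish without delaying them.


LF = min of all successor start times
Successors start at: [28, 26]
LF = min(28, 26)
= 26


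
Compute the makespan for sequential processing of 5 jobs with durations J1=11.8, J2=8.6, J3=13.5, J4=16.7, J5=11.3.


Sequential makespan: sum all processing times
= 11.8 + 8.6 + 13.5 + 16.7 + 11.3
= 61.9 time units


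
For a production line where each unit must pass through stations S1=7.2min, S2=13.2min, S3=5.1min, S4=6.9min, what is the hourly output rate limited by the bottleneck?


Bottleneck = longest station time
Station times: [7.2, 13.2, 5.1, 6.9]
Max = 13.2 min
Rate = 60 / 13.2
= 4.55 units/hour (bottleneck: 13.2min)


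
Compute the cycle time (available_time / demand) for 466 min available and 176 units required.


Cycle time = available time / demand
= 466 / 176
= 2.65 min/unit


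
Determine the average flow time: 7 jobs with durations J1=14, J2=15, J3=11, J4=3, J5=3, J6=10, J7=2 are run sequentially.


Completion times:
  J1: completes at 14
  J2: completes at 29
  J3: completes at 40
  J4: completes at 43
  J5: completes at 46
  J6: completes at 56
  J7: completes at 58
Sum = 286
Average = 286/7
= 40.86


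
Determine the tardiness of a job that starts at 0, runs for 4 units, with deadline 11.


Completion = start + processing = 0 + 4 = 4
Tardiness = max(0, C - d) = max(0, 4 - 11)
= max(0, -7)
= 0


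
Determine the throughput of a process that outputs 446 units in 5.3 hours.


Throughput = units / time
= 446 / 5.3
= 84.2 units/hour


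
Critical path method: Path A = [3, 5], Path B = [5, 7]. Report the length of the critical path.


Path A: 3 + 5 = 8
Path B: 5 + 7 = 12
Critical path = longest = max(8, 12)
= 12 (Path B)


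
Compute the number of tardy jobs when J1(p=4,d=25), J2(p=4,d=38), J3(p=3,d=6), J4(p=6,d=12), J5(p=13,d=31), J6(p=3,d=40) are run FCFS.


Completion vs due date:
  J1: C=4, d=25 → on time
  J2: C=8, d=38 → on time
  J3: C=11, d=6 → TARDY
  J4: C=17, d=12 → TARDY
  J5: C=30, d=31 → on time
  J6: C=33, d=40 → on time
Tardy jobs: J3, J4
Count = 2


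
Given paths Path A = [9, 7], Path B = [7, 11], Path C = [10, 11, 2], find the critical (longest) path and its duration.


Path A: 9 + 7 = 16
Path B: 7 + 11 = 18
Path C: 10 + 11 + 2 = 23
Critical path = longest = max(16, 18, 23)
= 23 (Path C)


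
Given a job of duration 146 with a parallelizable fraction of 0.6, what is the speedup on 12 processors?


Amdahl's law: T_p = T × ((1-p) + p/N)
= 146 × ((1-0.6) + 0.6/12)
= 146 × (0.40 + 0.0500)
= 146 × 0.4500
= 65.70
Speedup = 146/65.70
= 2.22×


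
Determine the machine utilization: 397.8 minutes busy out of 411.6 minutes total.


Utilization = busy / total × 100
= 397.8 / 411.6 × 100
= 96.6%


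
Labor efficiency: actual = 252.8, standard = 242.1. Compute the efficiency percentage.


Efficiency = (actual / standard) × 100
= (252.8 / 242.1) × 100
= 104.4%


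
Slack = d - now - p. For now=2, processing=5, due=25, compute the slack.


Slack = due - current_time - processing
= 25 - 2 - 5
= 18


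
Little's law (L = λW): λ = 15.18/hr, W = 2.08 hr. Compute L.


Little's law: L = λ × W
= 15.18 × 2.08
= 31.57


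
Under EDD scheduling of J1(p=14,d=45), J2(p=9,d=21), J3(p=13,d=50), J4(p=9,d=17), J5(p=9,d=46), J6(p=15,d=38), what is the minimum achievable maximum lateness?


EDD order: J4 → J2 → J6 → J1 → J5 → J3
Completion and lateness:
  J4: C=9, d=17, L=9-17=-8
  J2: C=18, d=21, L=18-21=-3
  J6: C=33, d=38, L=33-38=-5
  J1: C=47, d=45, L=47-45=2
  J5: C=56, d=46, L=56-46=10
  J3: C=69, d=50, L=69-50=19
Lmax = max(-8, -3, -5, 2, 10, 19)
= 19


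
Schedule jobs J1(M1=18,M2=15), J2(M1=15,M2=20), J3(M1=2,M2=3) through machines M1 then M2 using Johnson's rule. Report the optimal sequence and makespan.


Johnson's rule:
Group 1 (M1≤M2, sort by M1): ['J3', 'J2']
Group 2 (M1>M2, sort desc M2): ['J1']
Sequence: J3 → J2 → J1
Makespan calculation:
  J3: M1 done=2, M2 done=5
  J2: M1 done=17, M2 done=37
  J1: M1 done=35, M2 done=52
= Sequence: J3 → J2 → J1, Makespan: 52


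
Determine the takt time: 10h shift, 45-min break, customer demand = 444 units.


Available = 10×60 - 45 = 555 min
Takt time = 555 / 444
= 1.25 min/unit


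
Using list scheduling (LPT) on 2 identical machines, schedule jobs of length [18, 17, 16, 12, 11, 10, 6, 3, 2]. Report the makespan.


Jobs (LPT sorted): [18, 17, 16, 12, 11, 10, 6, 3, 2]
Machines: 2
  J=18 → Machine 1 (load: 0+18=18)
  J=17 → Machine 2 (load: 0+17=17)
  J=16 → Machine 2 (load: 17+16=33)
  J=12 → Machine 1 (load: 18+12=30)
  J=11 → Machine 1 (load: 30+11=41)
  J=10 → Machine 2 (load: 33+10=43)
  J=6 → Machine 1 (load: 41+6=47)
  J=3 → Machine 2 (load: 43+3=46)
  J=2 → Machine 2 (load: 46+2=48)
Machine loads: [47, 48]
Makespan = max = 48 time units


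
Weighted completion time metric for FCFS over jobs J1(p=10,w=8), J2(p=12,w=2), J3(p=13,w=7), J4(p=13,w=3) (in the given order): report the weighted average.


Completion times:
  J1: C=10, w×C=8×10=80
  J2: C=22, w×C=2×22=44
  J3: C=35, w×C=7×35=245
  J4: C=48, w×C=3×48=144
Sum w×C = 513
Sum w = 20
Weighted avg = 513/20
= 25.65


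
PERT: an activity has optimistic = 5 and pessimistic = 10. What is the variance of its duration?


σ² = ((p - o) / 6)² = (p - o)² / 36
= (10 - 5)² / 36
= 5² / 36
= 25 / 36
= 0.6944


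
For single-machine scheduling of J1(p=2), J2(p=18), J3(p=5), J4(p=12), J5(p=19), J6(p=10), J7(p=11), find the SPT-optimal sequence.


SPT: sort by shortest processing time
  J1: p=2
  J3: p=5
  J6: p=10
  J7: p=11
  J4: p=12
  J2: p=18
  J5: p=19
Order: J1 → J3 → J6 → J7 → J4 → J2 → J5


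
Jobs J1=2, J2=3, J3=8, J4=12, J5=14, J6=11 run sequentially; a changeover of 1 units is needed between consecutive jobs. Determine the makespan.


Makespan = Σ processing + (n-1) × setup
= (2 + 3 + 8 + 12 + 14 + 11) + (6-1)×1
= 50 + 5
= 55 time units


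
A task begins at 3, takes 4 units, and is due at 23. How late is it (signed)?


Completion = 3 + 4 = 7
Lateness = C - d = 7 - 23
= -16


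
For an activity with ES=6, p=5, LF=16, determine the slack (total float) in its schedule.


EF = ES + duration = 6 + 5 = 11
LS = LF - duration = 16 - 5 = 11
Total Float = LF - EF = 16 - 11
(or LS - ES = 11 - 6)
= 5


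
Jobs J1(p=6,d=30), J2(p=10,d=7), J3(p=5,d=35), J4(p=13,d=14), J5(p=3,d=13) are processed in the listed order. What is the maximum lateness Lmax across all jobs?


Lateness per job (L = C - d):
  J1: C=6, d=30, L=-24
  J2: C=16, d=7, L=9
  J3: C=21, d=35, L=-14
  J4: C=34, d=14, L=20
  J5: C=37, d=13, L=24
Lmax = max(-24, 9, -14, 20, 24)
= 24


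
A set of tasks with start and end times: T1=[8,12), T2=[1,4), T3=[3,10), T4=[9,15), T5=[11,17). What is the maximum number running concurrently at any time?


Check each time point for overlaps:
  t=9: 3 tasks active (T1, T3, T4)
Max concurrent = 3


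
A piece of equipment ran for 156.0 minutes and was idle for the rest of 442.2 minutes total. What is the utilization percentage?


Utilization = busy / total × 100
= 156.0 / 442.2 × 100
= 35.3%


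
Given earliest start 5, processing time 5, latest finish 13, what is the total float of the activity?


EF = ES + duration = 5 + 5 = 10
LS = LF - duration = 13 - 5 = 8
Total Float = LF - EF = 13 - 10
(or LS - ES = 8 - 5)
= 3


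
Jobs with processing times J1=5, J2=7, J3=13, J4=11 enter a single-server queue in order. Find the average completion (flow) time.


Completion times:
  J1: completes at 5
  J2: completes at 12
  J3: completes at 25
  J4: completes at 36
Sum = 78
Average = 78/4
= 19.50


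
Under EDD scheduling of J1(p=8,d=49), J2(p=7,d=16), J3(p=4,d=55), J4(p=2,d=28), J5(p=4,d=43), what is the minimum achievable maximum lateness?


EDD order: J2 → J4 → J5 → J1 → J3
Completion and lateness:
  J2: C=7, d=16, L=7-16=-9
  J4: C=9, d=28, L=9-28=-19
  J5: C=13, d=43, L=13-43=-30
  J1: C=21, d=49, L=21-49=-28
  J3: C=25, d=55, L=25-55=-30
Lmax = max(-9, -19, -30, -28, -30)
= -9


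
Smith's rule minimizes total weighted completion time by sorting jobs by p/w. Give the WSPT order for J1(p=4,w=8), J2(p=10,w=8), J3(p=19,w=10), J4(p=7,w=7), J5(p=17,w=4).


WSPT (Smith's rule): sort by p/w ascending
  J1: p/w = 4/8 = 0.500
  J4: p/w = 7/7 = 1.000
  J2: p/w = 10/8 = 1.250
  J3: p/w = 19/10 = 1.900
  J5: p/w = 17/4 = 4.250
Order: J1 → J4 → J2 → J3 → J5


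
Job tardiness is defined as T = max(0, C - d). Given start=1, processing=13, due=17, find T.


Completion = start + processing = 1 + 13 = 14
Tardiness = max(0, C - d) = max(0, 14 - 17)
= max(0, -3)
= 0


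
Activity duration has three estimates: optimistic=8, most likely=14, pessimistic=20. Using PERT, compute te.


te = (o + 4m + p) / 6
= (8 + 4×14 + 20) / 6
= (8 + 56 + 20) / 6
= 84 / 6
= 14.00


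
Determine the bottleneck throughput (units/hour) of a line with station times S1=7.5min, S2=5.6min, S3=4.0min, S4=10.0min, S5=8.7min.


Bottleneck = longest station time
Station times: [7.5, 5.6, 4.0, 10.0, 8.7]
Max = 10.0 min
Rate = 60 / 10.0
= 6.00 units/hour (bottleneck: 10.0min)


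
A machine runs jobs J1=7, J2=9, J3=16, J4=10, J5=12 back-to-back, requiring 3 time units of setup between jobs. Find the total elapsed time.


Makespan = Σ processing + (n-1) × setup
= (7 + 9 + 16 + 10 + 12) + (5-1)×3
= 54 + 12
= 66 time units


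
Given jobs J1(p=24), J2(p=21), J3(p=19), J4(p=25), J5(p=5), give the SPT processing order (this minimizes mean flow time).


SPT: sort by shortest processing time
  J5: p=5
  J3: p=19
  J2: p=21
  J1: p=24
  J4: p=25
Order: J5 → J3 → J2 → J1 → J4


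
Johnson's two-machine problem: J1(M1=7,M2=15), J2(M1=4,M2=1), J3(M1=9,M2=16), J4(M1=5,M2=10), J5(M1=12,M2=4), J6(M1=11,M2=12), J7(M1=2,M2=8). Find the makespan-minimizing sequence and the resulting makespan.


Johnson's rule:
Group 1 (M1≤M2, sort by M1): ['J7', 'J4', 'J1', 'J3', 'J6']
Group 2 (M1>M2, sort desc M2): ['J5', 'J2']
Sequence: J7 → J4 → J1 → J3 → J6 → J5 → J2
Makespan calculation:
  J7: M1 done=2, M2 done=10
  J4: M1 done=7, M2 done=20
  J1: M1 done=14, M2 done=35
  J3: M1 done=23, M2 done=51
  J6: M1 done=34, M2 done=63
  J5: M1 done=46, M2 done=67
  J2: M1 done=50, M2 done=68
= Sequence: J7 → J4 → J1 → J3 → J6 → J5 → J2, Makespan: 68


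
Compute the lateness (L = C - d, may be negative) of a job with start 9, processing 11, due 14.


Completion = 9 + 11 = 20
Lateness = C - d = 20 - 14
= 6


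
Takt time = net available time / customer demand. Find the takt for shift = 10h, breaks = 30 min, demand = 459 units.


Available = 10×60 - 30 = 570 min
Takt time = 570 / 459
= 1.24 min/unit


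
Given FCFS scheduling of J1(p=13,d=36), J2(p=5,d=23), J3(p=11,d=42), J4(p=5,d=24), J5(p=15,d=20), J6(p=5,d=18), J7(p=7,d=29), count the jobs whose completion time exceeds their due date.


Completion vs due date:
  J1: C=13, d=36 → on time
  J2: C=18, d=23 → on time
  J3: C=29, d=42 → on time
  J4: C=34, d=24 → TARDY
  J5: C=49, d=20 → TARDY
  J6: C=54, d=18 → TARDY
  J7: C=61, d=29 → TARDY
Tardy jobs: J4, J5, J6, J7
Count = 4


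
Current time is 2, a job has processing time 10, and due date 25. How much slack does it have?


Slack = due - current_time - processing
= 25 - 2 - 10
= 13


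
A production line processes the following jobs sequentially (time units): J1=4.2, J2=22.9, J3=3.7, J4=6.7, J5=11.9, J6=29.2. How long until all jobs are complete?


Sequential makespan: sum all processing times
= 4.2 + 22.9 + 3.7 + 6.7 + 11.9 + 29.2
= 78.6 time units


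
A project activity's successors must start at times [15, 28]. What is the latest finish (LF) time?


LF = min of all successor start times
Successors start at: [15, 28]
LF = min(15, 28)
= 15


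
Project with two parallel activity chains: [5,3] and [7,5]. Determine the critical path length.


Path A: 5 + 3 = 8
Path B: 7 + 5 = 12
Critical path = longest = max(8, 12)
= 12 (Path B)


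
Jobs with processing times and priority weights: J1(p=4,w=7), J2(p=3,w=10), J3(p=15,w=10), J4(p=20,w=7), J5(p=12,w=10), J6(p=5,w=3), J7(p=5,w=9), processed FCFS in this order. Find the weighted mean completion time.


Completion times:
  J1: C=4, w×C=7×4=28
  J2: C=7, w×C=10×7=70
  J3: C=22, w×C=10×22=220
  J4: C=42, w×C=7×42=294
  J5: C=54, w×C=10×54=540
  J6: C=59, w×C=3×59=177
  J7: C=64, w×C=9×64=576
Sum w×C = 1905
Sum w = 56
Weighted avg = 1905/56
= 34.02


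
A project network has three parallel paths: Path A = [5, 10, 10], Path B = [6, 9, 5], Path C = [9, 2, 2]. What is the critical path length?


Path A: 5 + 10 + 10 = 25
Path B: 6 + 9 + 5 = 20
Path C: 9 + 2 + 2 = 13
Critical path = longest = max(25, 20, 13)
= 25 (Path A)


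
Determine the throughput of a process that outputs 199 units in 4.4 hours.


Throughput = units / time
= 199 / 4.4
= 45.2 units/hour


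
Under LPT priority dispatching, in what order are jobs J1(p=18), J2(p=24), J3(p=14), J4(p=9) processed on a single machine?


LPT: sort by longest processing time first
  J2: p=24
  J1: p=18
  J3: p=14
  J4: p=9
Order: J2 → J1 → J3 → J4


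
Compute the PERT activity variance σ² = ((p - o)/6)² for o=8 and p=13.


σ² = ((p - o) / 6)² = (p - o)² / 36
= (13 - 8)² / 36
= 5² / 36
= 25 / 36
= 0.6944


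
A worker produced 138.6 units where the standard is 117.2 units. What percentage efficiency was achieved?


Efficiency = (actual / standard) × 100
= (138.6 / 117.2) × 100
= 118.3%


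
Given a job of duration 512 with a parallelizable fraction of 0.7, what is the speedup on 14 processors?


Amdahl's law: T_p = T × ((1-p) + p/N)
= 512 × ((1-0.7) + 0.7/14)
= 512 × (0.30 + 0.0500)
= 512 × 0.3500
= 179.20
Speedup = 512/179.20
= 2.86×


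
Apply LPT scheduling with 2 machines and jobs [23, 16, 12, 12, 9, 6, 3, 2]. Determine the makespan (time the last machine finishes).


Jobs (LPT sorted): [23, 16, 12, 12, 9, 6, 3, 2]
Machines: 2
  J=23 → Machine 1 (load: 0+23=23)
  J=16 → Machine 2 (load: 0+16=16)
  J=12 → Machine 2 (load: 16+12=28)
  J=12 → Machine 1 (load: 23+12=35)
  J=9 → Machine 2 (load: 28+9=37)
  J=6 → Machine 1 (load: 35+6=41)
  J=3 → Machine 2 (load: 37+3=40)
  J=2 → Machine 2 (load: 40+2=42)
Machine loads: [41, 42]
Makespan = max = 42 time units


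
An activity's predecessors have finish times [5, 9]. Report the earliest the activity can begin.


ES = max of all predecessor completion times
Predecessors: [5, 9]
ES = max(5, 9)
= 9


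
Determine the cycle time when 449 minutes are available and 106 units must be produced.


Cycle time = available time / demand
= 449 / 106
= 4.24 min/unit


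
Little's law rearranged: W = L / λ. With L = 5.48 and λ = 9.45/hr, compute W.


Little's law: L = λW → W = L / λ
= 5.48 / 9.45
= 0.58 hours


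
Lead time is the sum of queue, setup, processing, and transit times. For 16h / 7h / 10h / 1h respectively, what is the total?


Lead time = queue + setup + processing + transit
= 16 + 7 + 10 + 1
= 34 hours


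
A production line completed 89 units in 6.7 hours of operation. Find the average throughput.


Throughput = units / time
= 89 / 6.7
= 13.3 units/hour


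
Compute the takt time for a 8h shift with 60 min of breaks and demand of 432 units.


Available = 8×60 - 60 = 420 min
Takt time = 420 / 432
= 0.97 min/unit


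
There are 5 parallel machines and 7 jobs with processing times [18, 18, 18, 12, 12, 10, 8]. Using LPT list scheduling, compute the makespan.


Jobs (LPT sorted): [18, 18, 18, 12, 12, 10, 8]
Machines: 5
  J=18 → Machine 1 (load: 0+18=18)
  J=18 → Machine 2 (load: 0+18=18)
  J=18 → Machine 3 (load: 0+18=18)
  J=12 → Machine 4 (load: 0+12=12)
  J=12 → Machine 5 (load: 0+12=12)
  J=10 → Machine 4 (load: 12+10=22)
  J=8 → Machine 5 (load: 12+8=20)
Machine loads: [18, 18, 18, 22, 20]
Makespan = max = 22 time units


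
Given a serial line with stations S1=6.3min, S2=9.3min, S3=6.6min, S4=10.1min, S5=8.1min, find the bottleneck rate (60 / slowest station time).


Bottleneck = longest station time
Station times: [6.3, 9.3, 6.6, 10.1, 8.1]
Max = 10.1 min
Rate = 60 / 10.1
= 5.94 units/hour (bottleneck: 10.1min)


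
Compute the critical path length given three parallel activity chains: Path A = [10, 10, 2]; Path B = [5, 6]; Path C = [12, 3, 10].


Path A: 10 + 10 + 2 = 22
Path B: 5 + 6 = 11
Path C: 12 + 3 + 10 = 25
Critical path = longest = max(22, 11, 25)
= 25 (Path C)


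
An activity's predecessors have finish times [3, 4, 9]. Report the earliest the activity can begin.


ES = max of all predecessor completion times
Predecessors: [3, 4, 9]
ES = max(3, 4, 9)
= 9


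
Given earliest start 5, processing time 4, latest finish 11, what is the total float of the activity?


EF = ES + duration = 5 + 4 = 9
LS = LF - duration = 11 - 4 = 7
Total Float = LF - EF = 11 - 9
(or LS - ES = 7 - 5)
= 2


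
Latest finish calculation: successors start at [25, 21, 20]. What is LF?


LF = min of all successor start times
Successors start at: [25, 21, 20]
LF = min(25, 21, 20)
= 20


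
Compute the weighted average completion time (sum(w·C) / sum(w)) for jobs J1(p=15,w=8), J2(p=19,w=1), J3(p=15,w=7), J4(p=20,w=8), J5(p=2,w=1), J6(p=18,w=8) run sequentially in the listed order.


Completion times:
  J1: C=15, w×C=8×15=120
  J2: C=34, w×C=1×34=34
  J3: C=49, w×C=7×49=343
  J4: C=69, w×C=8×69=552
  J5: C=71, w×C=1×71=71
  J6: C=89, w×C=8×89=712
Sum w×C = 1832
Sum w = 33
Weighted avg = 1832/33
= 55.52


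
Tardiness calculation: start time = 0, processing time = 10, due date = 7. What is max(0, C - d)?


Completion = start + processing = 0 + 10 = 10
Tardiness = max(0, C - d) = max(0, 10 - 7)
= max(0, 3)
= 3


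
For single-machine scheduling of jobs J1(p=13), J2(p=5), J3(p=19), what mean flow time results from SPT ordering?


SPT order: J2 → J1 → J3
Completion times:
  J2: C=5
  J1: C=18
  J3: C=37
Sum = 60, n = 3
Mean flow = 60/3
= 20.00


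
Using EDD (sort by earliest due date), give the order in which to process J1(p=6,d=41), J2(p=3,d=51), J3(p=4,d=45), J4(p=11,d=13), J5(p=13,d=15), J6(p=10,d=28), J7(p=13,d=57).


EDD: sort by earliest due date
  J4: d=13, p=11
  J5: d=15, p=13
  J6: d=28, p=10
  J1: d=41, p=6
  J3: d=45, p=4
  J2: d=51, p=3
  J7: d=57, p=13
Order: J4 → J5 → J6 → J1 → J3 → J2 → J7


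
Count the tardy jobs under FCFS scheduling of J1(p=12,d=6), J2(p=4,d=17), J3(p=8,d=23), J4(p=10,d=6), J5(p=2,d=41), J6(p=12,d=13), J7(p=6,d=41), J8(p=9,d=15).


Completion vs due date:
  J1: C=12, d=6 → TARDY
  J2: C=16, d=17 → on time
  J3: C=24, d=23 → TARDY
  J4: C=34, d=6 → TARDY
  J5: C=36, d=41 → on time
  J6: C=48, d=13 → TARDY
  J7: C=54, d=41 → TARDY
  J8: C=63, d=15 → TARDY
Tardy jobs: J1, J3, J4, J6, J7, J8
Count = 6


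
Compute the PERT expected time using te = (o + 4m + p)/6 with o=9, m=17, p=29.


te = (o + 4m + p) / 6
= (9 + 4×17 + 29) / 6
= (9 + 68 + 29) / 6
= 106 / 6
= 17.67


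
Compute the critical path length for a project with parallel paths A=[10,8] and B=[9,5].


Path A: 10 + 8 = 18
Path B: 9 + 5 = 14
Critical path = longest = max(18, 14)
= 18 (Path A)


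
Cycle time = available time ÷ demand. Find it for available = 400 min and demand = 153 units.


Cycle time = available time / demand
= 400 / 153
= 2.61 min/unit


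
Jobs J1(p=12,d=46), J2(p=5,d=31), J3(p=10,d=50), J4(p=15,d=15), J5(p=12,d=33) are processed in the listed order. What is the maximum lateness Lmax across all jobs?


Lateness per job (L = C - d):
  J1: C=12, d=46, L=-34
  J2: C=17, d=31, L=-14
  J3: C=27, d=50, L=-23
  J4: C=42, d=15, L=27
  J5: C=54, d=33, L=21
Lmax = max(-34, -14, -23, 27, 21)
= 27


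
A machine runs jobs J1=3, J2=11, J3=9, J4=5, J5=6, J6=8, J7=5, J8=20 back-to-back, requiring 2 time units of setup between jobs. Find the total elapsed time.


Makespan = Σ processing + (n-1) × setup
= (3 + 11 + 9 + 5 + 6 + 8 + 5 + 20) + (8-1)×2
= 67 + 14
= 81 time units


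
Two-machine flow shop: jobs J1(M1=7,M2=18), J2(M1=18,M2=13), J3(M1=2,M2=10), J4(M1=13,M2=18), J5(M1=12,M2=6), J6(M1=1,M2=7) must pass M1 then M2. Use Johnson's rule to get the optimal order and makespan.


Johnson's rule:
Group 1 (M1≤M2, sort by M1): ['J6', 'J3', 'J1', 'J4']
Group 2 (M1>M2, sort desc M2): ['J2', 'J5']
Sequence: J6 → J3 → J1 → J4 → J2 → J5
Makespan calculation:
  J6: M1 done=1, M2 done=8
  J3: M1 done=3, M2 done=18
  J1: M1 done=10, M2 done=36
  J4: M1 done=23, M2 done=54
  J2: M1 done=41, M2 done=67
  J5: M1 done=53, M2 done=73
= Sequence: J6 → J3 → J1 → J4 → J2 → J5, Makespan: 73


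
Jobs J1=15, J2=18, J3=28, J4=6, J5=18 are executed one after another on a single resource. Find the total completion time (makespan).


Sequential makespan: sum all processing times
= 15 + 18 + 28 + 6 + 18
= 85 time units


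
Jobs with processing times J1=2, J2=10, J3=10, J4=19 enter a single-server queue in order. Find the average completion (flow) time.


Completion times:
  J1: completes at 2
  J2: completes at 12
  J3: completes at 22
  J4: completes at 41
Sum = 77
Average = 77/4
= 19.25


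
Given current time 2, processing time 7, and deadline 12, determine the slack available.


Slack = due - current_time - processing
= 12 - 2 - 7
= 3


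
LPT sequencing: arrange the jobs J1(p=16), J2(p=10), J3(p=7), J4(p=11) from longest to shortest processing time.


LPT: sort by longest processing time first
  J1: p=16
  J4: p=11
  J2: p=10
  J3: p=7
Order: J1 → J4 → J2 → J3


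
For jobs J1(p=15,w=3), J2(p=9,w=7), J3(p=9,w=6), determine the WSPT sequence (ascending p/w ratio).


WSPT (Smith's rule): sort by p/w ascending
  J2: p/w = 9/7 = 1.286
  J3: p/w = 9/6 = 1.500
  J1: p/w = 15/3 = 5.000
Order: J2 → J3 → J1


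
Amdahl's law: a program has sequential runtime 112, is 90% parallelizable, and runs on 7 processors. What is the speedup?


Amdahl's law: T_p = T × ((1-p) + p/N)
= 112 × ((1-0.9) + 0.9/7)
= 112 × (0.10 + 0.1286)
= 112 × 0.2286
= 25.60
Speedup = 112/25.60
= 4.38×


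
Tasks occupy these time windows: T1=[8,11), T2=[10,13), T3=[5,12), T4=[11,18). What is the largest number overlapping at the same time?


Check each time point for overlaps:
  t=10: 3 tasks active (T1, T2, T3)
Max concurrent = 3


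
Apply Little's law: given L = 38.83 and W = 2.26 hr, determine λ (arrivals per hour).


Little's law: L = λW → λ = L / W
= 38.83 / 2.26
= 17.18 per hour


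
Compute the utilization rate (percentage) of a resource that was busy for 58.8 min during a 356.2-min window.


Utilization = busy / total × 100
= 58.8 / 356.2 × 100
= 16.5%


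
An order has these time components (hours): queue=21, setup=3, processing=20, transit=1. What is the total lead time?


Lead time = queue + setup + processing + transit
= 21 + 3 + 20 + 1
= 45 hours


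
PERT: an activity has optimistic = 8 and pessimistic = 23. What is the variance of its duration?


σ² = ((p - o) / 6)² = (p - o)² / 36
= (23 - 8)² / 36
= 15² / 36
= 225 / 36
= 6.2500


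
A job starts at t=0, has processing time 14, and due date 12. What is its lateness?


Completion = 0 + 14 = 14
Lateness = C - d = 14 - 12
= 2


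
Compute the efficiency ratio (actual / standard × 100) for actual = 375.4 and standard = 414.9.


Efficiency = (actual / standard) × 100
= (375.4 / 414.9) × 100
= 90.5%


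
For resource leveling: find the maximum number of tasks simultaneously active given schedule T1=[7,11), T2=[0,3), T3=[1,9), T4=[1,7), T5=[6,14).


Check each time point for overlaps:
  t=1: 3 tasks active (T2, T3, T4)
Max concurrent = 3


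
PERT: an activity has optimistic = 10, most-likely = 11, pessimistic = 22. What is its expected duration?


te = (o + 4m + p) / 6
= (10 + 4×11 + 22) / 6
= (10 + 44 + 22) / 6
= 76 / 6
= 12.67


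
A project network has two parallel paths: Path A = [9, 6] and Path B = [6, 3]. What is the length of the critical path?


Path A: 9 + 6 = 15
Path B: 6 + 3 = 9
Critical path = longest = max(15, 9)
= 15 (Path A)


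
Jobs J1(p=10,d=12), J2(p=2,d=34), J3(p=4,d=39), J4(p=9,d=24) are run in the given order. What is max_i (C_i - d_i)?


Lateness per job (L = C - d):
  J1: C=10, d=12, L=-2
  J2: C=12, d=34, L=-22
  J3: C=16, d=39, L=-23
  J4: C=25, d=24, L=1
Lmax = max(-2, -22, -23, 1)
= 1


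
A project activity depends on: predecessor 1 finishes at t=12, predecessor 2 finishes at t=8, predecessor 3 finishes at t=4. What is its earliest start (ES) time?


ES = max of all predecessor completion times
Predecessors: [12, 8, 4]
ES = max(12, 8, 4)
= 12


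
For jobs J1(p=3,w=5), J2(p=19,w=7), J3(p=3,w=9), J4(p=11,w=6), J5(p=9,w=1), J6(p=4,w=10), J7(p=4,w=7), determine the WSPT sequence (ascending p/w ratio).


WSPT (Smith's rule): sort by p/w ascending
  J3: p/w = 3/9 = 0.333
  J6: p/w = 4/10 = 0.400
  J7: p/w = 4/7 = 0.571
  J1: p/w = 3/5 = 0.600
  J4: p/w = 11/6 = 1.833
  J2: p/w = 19/7 = 2.714
  J5: p/w = 9/1 = 9.000
Order: J3 → J6 → J7 → J1 → J4 → J2 → J5


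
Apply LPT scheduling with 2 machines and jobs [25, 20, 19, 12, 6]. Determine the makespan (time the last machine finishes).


Jobs (LPT sorted): [25, 20, 19, 12, 6]
Machines: 2
  J=25 → Machine 1 (load: 0+25=25)
  J=20 → Machine 2 (load: 0+20=20)
  J=19 → Machine 2 (load: 20+19=39)
  J=12 → Machine 1 (load: 25+12=37)
  J=6 → Machine 1 (load: 37+6=43)
Machine loads: [43, 39]
Makespan = max = 43 time units


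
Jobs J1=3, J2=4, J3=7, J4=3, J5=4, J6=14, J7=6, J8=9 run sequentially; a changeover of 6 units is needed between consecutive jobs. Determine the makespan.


Makespan = Σ processing + (n-1) × setup
= (3 + 4 + 7 + 3 + 4 + 14 + 6 + 9) + (8-1)×6
= 50 + 42
= 92 time units


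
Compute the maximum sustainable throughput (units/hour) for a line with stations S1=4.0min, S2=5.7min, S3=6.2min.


Bottleneck = longest station time
Station times: [4.0, 5.7, 6.2]
Max = 6.2 min
Rate = 60 / 6.2
= 9.68 units/hour (bottleneck: 6.2min)


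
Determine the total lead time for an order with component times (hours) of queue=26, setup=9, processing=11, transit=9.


Lead time = queue + setup + processing + transit
= 26 + 9 + 11 + 9
= 55 hours


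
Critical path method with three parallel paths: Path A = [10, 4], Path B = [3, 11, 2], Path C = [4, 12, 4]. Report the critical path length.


Path A: 10 + 4 = 14
Path B: 3 + 11 + 2 = 16
Path C: 4 + 12 + 4 = 20
Critical path = longest = max(14, 16, 20)
= 20 (Path C)


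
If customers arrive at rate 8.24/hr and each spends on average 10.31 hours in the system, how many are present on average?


Little's law: L = λ × W
= 8.24 × 10.31
= 84.95


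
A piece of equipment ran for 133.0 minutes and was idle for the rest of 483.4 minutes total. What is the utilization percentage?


Utilization = busy / total × 100
= 133.0 / 483.4 × 100
= 27.5%


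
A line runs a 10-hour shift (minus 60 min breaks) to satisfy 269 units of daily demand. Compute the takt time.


Available = 10×60 - 60 = 540 min
Takt time = 540 / 269
= 2.01 min/unit


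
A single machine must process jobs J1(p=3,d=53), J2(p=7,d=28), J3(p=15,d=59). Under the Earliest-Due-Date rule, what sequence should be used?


EDD: sort by earliest due date
  J2: d=28, p=7
  J1: d=53, p=3
  J3: d=59, p=15
Order: J2 → J1 → J3


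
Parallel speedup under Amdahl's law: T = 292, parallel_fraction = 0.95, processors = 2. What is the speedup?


Amdahl's law: T_p = T × ((1-p) + p/N)
= 292 × ((1-0.95) + 0.95/2)
= 292 × (0.05 + 0.4750)
= 292 × 0.5250
= 153.30
Speedup = 292/153.30
= 1.90×


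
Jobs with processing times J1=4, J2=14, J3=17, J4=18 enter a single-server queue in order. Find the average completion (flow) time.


Completion times:
  J1: completes at 4
  J2: completes at 18
  J3: completes at 35
  J4: completes at 53
Sum = 110
Average = 110/4
= 27.50


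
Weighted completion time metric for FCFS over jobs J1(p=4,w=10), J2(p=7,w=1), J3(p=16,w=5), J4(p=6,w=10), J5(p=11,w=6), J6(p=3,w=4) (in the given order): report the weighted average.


Completion times:
  J1: C=4, w×C=10×4=40
  J2: C=11, w×C=1×11=11
  J3: C=27, w×C=5×27=135
  J4: C=33, w×C=10×33=330
  J5: C=44, w×C=6×44=264
  J6: C=47, w×C=4×47=188
Sum w×C = 968
Sum w = 36
Weighted avg = 968/36
= 26.89


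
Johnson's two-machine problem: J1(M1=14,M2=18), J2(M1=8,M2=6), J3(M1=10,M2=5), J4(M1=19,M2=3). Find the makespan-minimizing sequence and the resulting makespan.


Johnson's rule:
Group 1 (M1≤M2, sort by M1): ['J1']
Group 2 (M1>M2, sort desc M2): ['J2', 'J3', 'J4']
Sequence: J1 → J2 → J3 → J4
Makespan calculation:
  J1: M1 done=14, M2 done=32
  J2: M1 done=22, M2 done=38
  J3: M1 done=32, M2 done=43
  J4: M1 done=51, M2 done=54
= Sequence: J1 → J2 → J3 → J4, Makespan: 54


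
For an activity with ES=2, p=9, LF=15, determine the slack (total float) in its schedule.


EF = ES + duration = 2 + 9 = 11
LS = LF - duration = 15 - 9 = 6
Total Float = LF - EF = 15 - 11
(or LS - ES = 6 - 2)
= 4


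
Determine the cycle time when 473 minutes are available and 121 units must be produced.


Cycle time = available time / demand
= 473 / 121
= 3.91 min/unit


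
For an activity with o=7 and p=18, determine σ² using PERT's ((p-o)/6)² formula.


σ² = ((p - o) / 6)² = (p - o)² / 36
= (18 - 7)² / 36
= 11² / 36
= 121 / 36
= 3.3611


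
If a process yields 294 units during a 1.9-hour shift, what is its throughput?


Throughput = units / time
= 294 / 1.9
= 154.7 units/hour


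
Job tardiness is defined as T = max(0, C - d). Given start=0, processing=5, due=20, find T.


Completion = start + processing = 0 + 5 = 5
Tardiness = max(0, C - d) = max(0, 5 - 20)
= max(0, -15)
= 0


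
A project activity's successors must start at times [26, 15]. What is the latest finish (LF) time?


LF = min of all successor start times
Successors start at: [26, 15]
LF = min(26, 15)
= 15


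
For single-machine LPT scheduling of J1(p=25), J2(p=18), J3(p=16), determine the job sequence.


LPT: sort by longest processing time first
  J1: p=25
  J2: p=18
  J3: p=16
Order: J1 → J2 → J3


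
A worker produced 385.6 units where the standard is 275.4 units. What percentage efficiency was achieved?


Efficiency = (actual / standard) × 100
= (385.6 / 275.4) × 100
= 140.0%


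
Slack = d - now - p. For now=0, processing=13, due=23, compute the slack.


Slack = due - current_time - processing
= 23 - 0 - 13
= 10


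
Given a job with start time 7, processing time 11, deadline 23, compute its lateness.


Completion = 7 + 11 = 18
Lateness = C - d = 18 - 23
= -5


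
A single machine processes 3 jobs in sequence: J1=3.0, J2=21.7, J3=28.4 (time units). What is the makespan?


Sequential makespan: sum all processing times
= 3.0 + 21.7 + 28.4
= 53.1 time units


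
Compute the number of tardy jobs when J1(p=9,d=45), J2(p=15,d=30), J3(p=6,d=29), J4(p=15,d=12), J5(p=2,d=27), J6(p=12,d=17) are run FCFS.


Completion vs due date:
  J1: C=9, d=45 → on time
  J2: C=24, d=30 → on time
  J3: C=30, d=29 → TARDY
  J4: C=45, d=12 → TARDY
  J5: C=47, d=27 → TARDY
  J6: C=59, d=17 → TARDY
Tardy jobs: J3, J4, J5, J6
Count = 4


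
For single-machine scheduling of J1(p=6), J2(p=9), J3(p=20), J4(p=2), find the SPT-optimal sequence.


SPT: sort by shortest processing time
  J4: p=2
  J1: p=6
  J2: p=9
  J3: p=20
Order: J4 → J1 → J2 → J3


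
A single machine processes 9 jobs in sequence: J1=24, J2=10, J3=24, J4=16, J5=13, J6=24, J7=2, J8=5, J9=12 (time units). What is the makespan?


Sequential makespan: sum all processing times
= 24 + 10 + 24 + 16 + 13 + 24 + 2 + 5 + 12
= 130 time units


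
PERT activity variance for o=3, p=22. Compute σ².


σ² = ((p - o) / 6)² = (p - o)² / 36
= (22 - 3)² / 36
= 19² / 36
= 361 / 36
= 10.0278


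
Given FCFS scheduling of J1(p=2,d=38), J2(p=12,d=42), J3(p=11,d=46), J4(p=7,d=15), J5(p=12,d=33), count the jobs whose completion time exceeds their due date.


Completion vs due date:
  J1: C=2, d=38 → on time
  J2: C=14, d=42 → on time
  J3: C=25, d=46 → on time
  J4: C=32, d=15 → TARDY
  J5: C=44, d=33 → TARDY
Tardy jobs: J4, J5
Count = 2


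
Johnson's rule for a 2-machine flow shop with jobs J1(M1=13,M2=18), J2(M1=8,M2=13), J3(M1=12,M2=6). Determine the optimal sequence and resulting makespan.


Johnson's rule:
Group 1 (M1≤M2, sort by M1): ['J2', 'J1']
Group 2 (M1>M2, sort desc M2): ['J3']
Sequence: J2 → J1 → J3
Makespan calculation:
  J2: M1 done=8, M2 done=21
  J1: M1 done=21, M2 done=39
  J3: M1 done=33, M2 done=45
= Sequence: J2 → J1 → J3, Makespan: 45


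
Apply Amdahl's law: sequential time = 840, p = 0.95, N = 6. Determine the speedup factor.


Amdahl's law: T_p = T × ((1-p) + p/N)
= 840 × ((1-0.95) + 0.95/6)
= 840 × (0.05 + 0.1583)
= 840 × 0.2083
= 175.00
Speedup = 840/175.00
= 4.80×


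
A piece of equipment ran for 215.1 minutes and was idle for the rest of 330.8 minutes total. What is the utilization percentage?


Utilization = busy / total × 100
= 215.1 / 330.8 × 100
= 65.0%


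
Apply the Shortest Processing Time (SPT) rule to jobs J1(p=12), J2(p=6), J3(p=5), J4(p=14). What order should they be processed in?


SPT: sort by shortest processing time
  J3: p=5
  J2: p=6
  J1: p=12
  J4: p=14
Order: J3 → J2 → J1 → J4


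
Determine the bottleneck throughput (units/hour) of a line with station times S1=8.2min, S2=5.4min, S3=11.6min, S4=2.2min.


Bottleneck = longest station time
Station times: [8.2, 5.4, 11.6, 2.2]
Max = 11.6 min
Rate = 60 / 11.6
= 5.17 units/hour (bottleneck: 11.6min)


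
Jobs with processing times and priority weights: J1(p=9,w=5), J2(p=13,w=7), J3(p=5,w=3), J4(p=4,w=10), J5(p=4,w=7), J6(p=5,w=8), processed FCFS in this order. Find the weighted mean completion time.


Completion times:
  J1: C=9, w×C=5×9=45
  J2: C=22, w×C=7×22=154
  J3: C=27, w×C=3×27=81
  J4: C=31, w×C=10×31=310
  J5: C=35, w×C=7×35=245
  J6: C=40, w×C=8×40=320
Sum w×C = 1155
Sum w = 40
Weighted avg = 1155/40
= 28.88
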